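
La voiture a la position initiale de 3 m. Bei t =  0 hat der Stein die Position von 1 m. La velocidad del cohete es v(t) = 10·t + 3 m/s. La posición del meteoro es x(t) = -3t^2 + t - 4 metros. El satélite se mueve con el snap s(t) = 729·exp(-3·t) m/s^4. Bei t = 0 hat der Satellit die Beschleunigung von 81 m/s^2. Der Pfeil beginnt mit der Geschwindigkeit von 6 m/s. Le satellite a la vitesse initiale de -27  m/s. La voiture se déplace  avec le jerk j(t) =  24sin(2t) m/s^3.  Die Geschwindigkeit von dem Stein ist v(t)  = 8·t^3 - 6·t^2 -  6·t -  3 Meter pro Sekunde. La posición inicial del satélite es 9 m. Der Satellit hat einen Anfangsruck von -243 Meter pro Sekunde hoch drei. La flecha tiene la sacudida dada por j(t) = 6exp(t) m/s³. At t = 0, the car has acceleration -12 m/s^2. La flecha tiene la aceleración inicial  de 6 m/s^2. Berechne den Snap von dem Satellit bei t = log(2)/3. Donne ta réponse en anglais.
From the given snap equation s(t) = 729·exp(-3·t), we substitute t = log(2)/3 to get s = 729/2.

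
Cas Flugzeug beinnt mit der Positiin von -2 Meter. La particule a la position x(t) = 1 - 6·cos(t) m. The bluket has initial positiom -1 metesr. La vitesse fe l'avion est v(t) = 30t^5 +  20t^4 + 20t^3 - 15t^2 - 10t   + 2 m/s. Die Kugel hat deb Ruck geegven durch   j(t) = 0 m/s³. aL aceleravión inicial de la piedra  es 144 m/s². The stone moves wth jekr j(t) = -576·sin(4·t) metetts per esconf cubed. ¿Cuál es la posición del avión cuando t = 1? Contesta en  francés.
Nous devons intégrer notre équation de la vitesse v(t) = 30·t^5 + 20·t^4 + 20·t^3 - 15·t^2 - 10·t + 2 1 fois. La primitive de la vitesse est la position. En utilisant x(0) = -2, nous obtenons x(t) = 5·t^6 + 4·t^5 + 5·t^4 - 5·t^3 - 5·t^2 + 2·t - 2. En utilisant x(t) = 5·t^6 + 4·t^5 + 5·t^4 - 5·t^3 - 5·t^2 + 2·t - 2 et en substituant t = 1, nous trouvons x = 4.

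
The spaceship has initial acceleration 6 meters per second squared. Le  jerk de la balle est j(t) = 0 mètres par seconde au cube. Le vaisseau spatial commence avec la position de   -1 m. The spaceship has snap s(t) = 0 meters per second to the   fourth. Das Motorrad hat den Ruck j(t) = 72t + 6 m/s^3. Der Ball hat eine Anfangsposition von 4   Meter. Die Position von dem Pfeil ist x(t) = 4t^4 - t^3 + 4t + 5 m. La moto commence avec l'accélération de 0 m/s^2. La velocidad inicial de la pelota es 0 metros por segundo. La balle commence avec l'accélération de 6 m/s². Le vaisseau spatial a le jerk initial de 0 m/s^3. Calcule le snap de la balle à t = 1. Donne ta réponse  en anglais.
Starting from jerk j(t) = 0, we take 1 derivative. The derivative of jerk gives snap: s(t) = 0. Using s(t) = 0 and substituting t = 1, we find s = 0.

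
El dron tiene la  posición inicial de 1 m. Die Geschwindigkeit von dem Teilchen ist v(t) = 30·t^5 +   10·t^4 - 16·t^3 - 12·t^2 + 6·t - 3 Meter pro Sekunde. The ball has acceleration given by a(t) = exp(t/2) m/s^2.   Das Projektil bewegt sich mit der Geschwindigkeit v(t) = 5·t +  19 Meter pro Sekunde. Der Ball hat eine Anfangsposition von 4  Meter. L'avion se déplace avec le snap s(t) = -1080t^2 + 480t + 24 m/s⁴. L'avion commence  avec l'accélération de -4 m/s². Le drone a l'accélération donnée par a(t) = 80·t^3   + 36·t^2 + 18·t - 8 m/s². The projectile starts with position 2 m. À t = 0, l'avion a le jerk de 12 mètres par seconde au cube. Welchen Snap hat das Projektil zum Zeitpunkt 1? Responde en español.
Debemos derivar nuestra ecuación de la velocidad v(t) = 5·t + 19 3 veces. Tomando d/dt de v(t), encontramos a(t) = 5. La derivada de la aceleración da la sacudida: j(t) = 0. La derivada de la sacudida da el snap: s(t) = 0. Usando s(t) = 0 y sustituyendo t = 1, encontramos s = 0.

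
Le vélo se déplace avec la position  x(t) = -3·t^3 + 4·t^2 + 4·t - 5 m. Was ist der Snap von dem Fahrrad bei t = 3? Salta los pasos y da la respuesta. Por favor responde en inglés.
At t = 3, s = 0.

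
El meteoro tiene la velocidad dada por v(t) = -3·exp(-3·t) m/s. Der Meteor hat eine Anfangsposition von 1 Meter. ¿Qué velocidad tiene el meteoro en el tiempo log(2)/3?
Usando v(t) = -3·exp(-3·t) y sustituyendo t = log(2)/3, encontramos v = -3/2.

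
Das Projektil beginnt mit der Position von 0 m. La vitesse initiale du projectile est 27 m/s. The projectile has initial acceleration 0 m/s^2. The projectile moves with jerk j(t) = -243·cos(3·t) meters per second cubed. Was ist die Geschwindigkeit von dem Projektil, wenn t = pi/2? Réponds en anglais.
We must find the antiderivative of our jerk equation j(t) = -243·cos(3·t) 2 times. The integral of jerk, with a(0) = 0, gives acceleration: a(t) = -81·sin(3·t). Finding the integral of a(t) and using v(0) = 27: v(t) = 27·cos(3·t). Using v(t) = 27·cos(3·t) and substituting t = pi/2, we find v = 0.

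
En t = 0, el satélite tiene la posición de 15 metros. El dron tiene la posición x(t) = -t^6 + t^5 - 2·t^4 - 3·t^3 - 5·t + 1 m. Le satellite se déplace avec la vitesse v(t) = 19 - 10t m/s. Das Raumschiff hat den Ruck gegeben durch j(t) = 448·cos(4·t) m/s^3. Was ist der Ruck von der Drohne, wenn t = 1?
Um dies zu lösen, müssen wir 3 Ableitungen unserer Gleichung für die Position x(t) = -t^6 + t^5 - 2·t^4 - 3·t^3 - 5·t + 1 nehmen. Die Ableitung von der Position ergibt die Geschwindigkeit: v(t) = -6·t^5 + 5·t^4 - 8·t^3 - 9·t^2 - 5. Durch Ableiten von der Geschwindigkeit erhalten wir die Beschleunigung: a(t) = -30·t^4 + 20·t^3 - 24·t^2 - 18·t. Mit d/dt von a(t) finden wir j(t) = -120·t^3 + 60·t^2 - 48·t - 18. Mit j(t) = -120·t^3 + 60·t^2 - 48·t - 18 und Einsetzen von t = 1, finden wir j = -126.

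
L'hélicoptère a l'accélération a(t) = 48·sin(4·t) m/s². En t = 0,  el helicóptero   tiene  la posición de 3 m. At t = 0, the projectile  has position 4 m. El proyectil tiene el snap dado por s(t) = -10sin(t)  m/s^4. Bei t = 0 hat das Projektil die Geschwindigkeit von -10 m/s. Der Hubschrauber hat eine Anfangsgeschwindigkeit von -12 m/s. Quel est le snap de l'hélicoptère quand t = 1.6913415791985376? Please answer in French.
Nous devons dériver notre équation de l'accélération a(t) = 48·sin(4·t) 2 fois. En prenant d/dt de a(t), nous trouvons j(t) = 192·cos(4·t). En dérivant le jerk, nous obtenons le snap: s(t) = -768·sin(4·t). En utilisant s(t) = -768·sin(4·t) et en substituant t = 1.6913415791985376, nous trouvons s = -356.131292287943.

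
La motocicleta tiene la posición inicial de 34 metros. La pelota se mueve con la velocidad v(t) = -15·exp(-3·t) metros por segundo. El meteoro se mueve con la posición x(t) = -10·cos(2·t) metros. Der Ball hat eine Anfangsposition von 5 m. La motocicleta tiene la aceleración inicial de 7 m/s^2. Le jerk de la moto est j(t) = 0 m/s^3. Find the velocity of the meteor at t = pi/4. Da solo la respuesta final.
At t = pi/4, v = 20.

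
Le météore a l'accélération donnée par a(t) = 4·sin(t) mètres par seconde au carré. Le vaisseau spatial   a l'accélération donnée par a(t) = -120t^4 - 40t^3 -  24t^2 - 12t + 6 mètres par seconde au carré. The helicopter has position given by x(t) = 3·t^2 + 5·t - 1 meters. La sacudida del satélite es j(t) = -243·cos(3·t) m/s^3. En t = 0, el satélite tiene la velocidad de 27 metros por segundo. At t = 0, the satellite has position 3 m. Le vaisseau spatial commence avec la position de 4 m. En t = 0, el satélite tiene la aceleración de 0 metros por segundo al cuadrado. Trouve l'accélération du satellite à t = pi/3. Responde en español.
Debemos encontrar la integral de nuestra ecuación de la sacudida j(t) = -243·cos(3·t) 1 vez. Tomando ∫j(t)dt y aplicando a(0) = 0, encontramos a(t) = -81·sin(3·t). Tenemos la aceleración a(t) = -81·sin(3·t). Sustituyendo t = pi/3: a(pi/3) = 0.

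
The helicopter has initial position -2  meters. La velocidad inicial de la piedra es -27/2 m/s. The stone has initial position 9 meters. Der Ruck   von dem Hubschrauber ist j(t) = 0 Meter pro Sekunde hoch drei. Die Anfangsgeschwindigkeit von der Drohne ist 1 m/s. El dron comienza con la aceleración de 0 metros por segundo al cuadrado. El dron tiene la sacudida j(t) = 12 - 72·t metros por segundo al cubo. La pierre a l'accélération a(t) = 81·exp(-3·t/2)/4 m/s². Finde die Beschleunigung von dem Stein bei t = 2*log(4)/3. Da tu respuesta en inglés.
We have acceleration a(t) = 81·exp(-3·t/2)/4. Substituting t = 2*log(4)/3: a(2*log(4)/3) = 81/16.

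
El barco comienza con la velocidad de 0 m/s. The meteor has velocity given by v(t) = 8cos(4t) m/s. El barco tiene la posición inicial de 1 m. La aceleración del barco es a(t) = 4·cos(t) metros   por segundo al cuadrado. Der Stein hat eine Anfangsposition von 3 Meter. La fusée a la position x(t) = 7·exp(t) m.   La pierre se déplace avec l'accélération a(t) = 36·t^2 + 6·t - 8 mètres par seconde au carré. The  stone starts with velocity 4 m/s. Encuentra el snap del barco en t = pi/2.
Para resolver esto, necesitamos tomar 2 derivadas de nuestra ecuación de la aceleración a(t) = 4·cos(t). Tomando d/dt de a(t), encontramos j(t) = -4·sin(t). Derivando la sacudida, obtenemos el snap: s(t) = -4·cos(t). De la ecuación del snap s(t) = -4·cos(t), sustituimos t = pi/2 para obtener s = 0.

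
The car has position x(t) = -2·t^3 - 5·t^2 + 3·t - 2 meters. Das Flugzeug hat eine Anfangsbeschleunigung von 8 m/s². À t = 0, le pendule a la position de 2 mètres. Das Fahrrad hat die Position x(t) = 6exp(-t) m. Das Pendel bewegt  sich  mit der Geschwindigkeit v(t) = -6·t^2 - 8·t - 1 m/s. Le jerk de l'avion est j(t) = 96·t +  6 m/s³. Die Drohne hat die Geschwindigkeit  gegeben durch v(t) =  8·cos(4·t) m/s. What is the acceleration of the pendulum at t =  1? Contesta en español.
Para resolver esto, necesitamos tomar 1 derivada de nuestra ecuación de la velocidad v(t) = -6·t^2 - 8·t - 1. Tomando d/dt de v(t), encontramos a(t) = -12·t - 8. Usando a(t) = -12·t - 8 y sustituyendo t = 1, encontramos a = -20.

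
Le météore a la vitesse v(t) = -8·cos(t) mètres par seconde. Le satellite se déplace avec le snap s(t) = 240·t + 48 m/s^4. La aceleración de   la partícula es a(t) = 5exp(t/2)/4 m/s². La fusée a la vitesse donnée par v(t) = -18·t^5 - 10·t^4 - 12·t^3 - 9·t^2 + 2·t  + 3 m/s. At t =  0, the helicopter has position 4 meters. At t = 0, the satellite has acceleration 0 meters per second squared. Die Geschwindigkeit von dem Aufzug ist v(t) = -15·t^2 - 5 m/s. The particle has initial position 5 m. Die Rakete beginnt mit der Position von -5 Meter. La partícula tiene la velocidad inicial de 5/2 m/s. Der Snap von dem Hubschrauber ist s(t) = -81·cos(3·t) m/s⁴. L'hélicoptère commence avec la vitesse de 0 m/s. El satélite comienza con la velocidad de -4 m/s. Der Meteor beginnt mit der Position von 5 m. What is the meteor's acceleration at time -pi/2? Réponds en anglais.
To solve this, we need to take 1 derivative of our velocity equation v(t) = -8·cos(t). The derivative of velocity gives acceleration: a(t) = 8·sin(t). We have acceleration a(t) = 8·sin(t). Substituting t = -pi/2: a(-pi/2) = -8.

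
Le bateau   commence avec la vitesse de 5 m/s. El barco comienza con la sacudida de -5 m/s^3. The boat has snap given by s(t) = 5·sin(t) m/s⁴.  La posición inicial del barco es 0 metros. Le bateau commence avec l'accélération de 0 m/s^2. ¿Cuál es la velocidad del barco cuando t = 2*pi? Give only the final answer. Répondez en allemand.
Die Geschwindigkeit bei t = 2*pi ist v = 5.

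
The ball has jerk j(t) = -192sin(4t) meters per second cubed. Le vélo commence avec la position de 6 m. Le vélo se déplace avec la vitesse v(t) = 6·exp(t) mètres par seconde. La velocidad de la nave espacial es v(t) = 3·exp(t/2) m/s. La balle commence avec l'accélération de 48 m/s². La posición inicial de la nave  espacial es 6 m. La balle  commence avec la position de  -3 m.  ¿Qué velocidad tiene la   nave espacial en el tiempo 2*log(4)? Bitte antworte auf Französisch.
Nous avons la vitesse v(t) = 3·exp(t/2). En substituant t = 2*log(4): v(2*log(4)) = 12.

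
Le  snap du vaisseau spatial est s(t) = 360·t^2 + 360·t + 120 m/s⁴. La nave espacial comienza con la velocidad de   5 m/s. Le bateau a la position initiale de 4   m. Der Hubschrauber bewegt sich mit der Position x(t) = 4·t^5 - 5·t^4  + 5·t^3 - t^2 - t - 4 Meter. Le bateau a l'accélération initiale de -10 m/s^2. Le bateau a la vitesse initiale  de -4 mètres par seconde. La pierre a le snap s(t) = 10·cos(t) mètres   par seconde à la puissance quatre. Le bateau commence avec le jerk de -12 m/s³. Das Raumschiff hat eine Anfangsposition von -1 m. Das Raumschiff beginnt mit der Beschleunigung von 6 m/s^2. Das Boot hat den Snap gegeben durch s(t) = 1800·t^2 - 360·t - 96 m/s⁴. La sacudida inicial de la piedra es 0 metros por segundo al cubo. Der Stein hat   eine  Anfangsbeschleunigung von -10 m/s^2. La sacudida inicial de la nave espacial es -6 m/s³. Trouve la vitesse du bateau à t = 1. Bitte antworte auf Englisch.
We must find the integral of our snap equation s(t) = 1800·t^2 - 360·t - 96 3 times. Taking ∫s(t)dt and applying j(0) = -12, we find j(t) = 600·t^3 - 180·t^2 - 96·t - 12. Finding the antiderivative of j(t) and using a(0) = -10: a(t) = 150·t^4 - 60·t^3 - 48·t^2 - 12·t - 10. Taking ∫a(t)dt and applying v(0) = -4, we find v(t) = 30·t^5 - 15·t^4 - 16·t^3 - 6·t^2 - 10·t - 4. Using v(t) = 30·t^5 - 15·t^4 - 16·t^3 - 6·t^2 - 10·t - 4 and substituting t = 1, we find v = -21.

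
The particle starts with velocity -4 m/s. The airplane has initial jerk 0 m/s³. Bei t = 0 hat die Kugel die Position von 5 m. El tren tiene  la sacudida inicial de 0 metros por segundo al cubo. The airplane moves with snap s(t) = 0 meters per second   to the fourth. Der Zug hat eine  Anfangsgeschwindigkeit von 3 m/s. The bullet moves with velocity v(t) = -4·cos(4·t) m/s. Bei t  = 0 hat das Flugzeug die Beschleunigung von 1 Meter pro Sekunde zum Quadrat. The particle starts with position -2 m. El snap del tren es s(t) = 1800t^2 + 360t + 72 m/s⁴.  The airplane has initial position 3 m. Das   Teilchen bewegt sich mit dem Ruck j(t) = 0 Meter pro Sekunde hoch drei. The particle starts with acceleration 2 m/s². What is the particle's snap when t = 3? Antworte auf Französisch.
Nous devons dériver notre équation du jerk j(t) = 0 1 fois. En dérivant le jerk, nous obtenons le snap: s(t) = 0. Nous avons le snap s(t) = 0. En substituant t = 3: s(3) = 0.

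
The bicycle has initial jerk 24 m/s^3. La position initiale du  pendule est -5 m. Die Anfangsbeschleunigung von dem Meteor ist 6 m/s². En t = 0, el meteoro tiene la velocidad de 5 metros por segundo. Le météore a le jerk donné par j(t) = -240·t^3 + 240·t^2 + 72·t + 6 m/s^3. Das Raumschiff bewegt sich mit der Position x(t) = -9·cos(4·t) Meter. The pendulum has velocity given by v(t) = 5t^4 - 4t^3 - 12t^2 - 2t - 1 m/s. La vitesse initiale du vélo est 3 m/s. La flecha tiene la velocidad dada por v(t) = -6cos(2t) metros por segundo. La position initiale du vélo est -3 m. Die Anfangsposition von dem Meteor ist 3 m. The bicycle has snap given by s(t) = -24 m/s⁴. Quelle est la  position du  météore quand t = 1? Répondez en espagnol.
Para resolver esto, necesitamos tomar 3 integrales de nuestra ecuación de la sacudida j(t) = -240·t^3 + 240·t^2 + 72·t + 6. La integral de la sacudida, con a(0) = 6, da la aceleración: a(t) = -60·t^4 + 80·t^3 + 36·t^2 + 6·t + 6. La antiderivada de la aceleración es la velocidad. Usando v(0) = 5, obtenemos v(t) = -12·t^5 + 20·t^4 + 12·t^3 + 3·t^2 + 6·t + 5. La antiderivada de la velocidad es la posición. Usando x(0) = 3, obtenemos x(t) = -2·t^6 + 4·t^5 + 3·t^4 + t^3 + 3·t^2 + 5·t + 3. Tenemos la posición x(t) = -2·t^6 + 4·t^5 + 3·t^4 + t^3 + 3·t^2 + 5·t + 3. Sustituyendo t = 1: x(1) = 17.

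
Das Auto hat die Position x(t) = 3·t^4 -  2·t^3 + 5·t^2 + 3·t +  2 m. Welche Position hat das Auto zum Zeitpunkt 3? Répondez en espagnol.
Tenemos la posición x(t) = 3·t^4 - 2·t^3 + 5·t^2 + 3·t + 2. Sustituyendo t = 3: x(3) = 245.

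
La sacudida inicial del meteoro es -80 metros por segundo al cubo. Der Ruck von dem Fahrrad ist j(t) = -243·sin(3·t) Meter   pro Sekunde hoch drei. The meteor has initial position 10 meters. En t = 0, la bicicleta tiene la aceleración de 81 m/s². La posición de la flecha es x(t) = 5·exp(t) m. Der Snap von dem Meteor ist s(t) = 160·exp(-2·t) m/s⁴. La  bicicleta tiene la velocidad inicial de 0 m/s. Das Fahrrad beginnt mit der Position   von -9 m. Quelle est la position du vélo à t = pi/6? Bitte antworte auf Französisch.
Nous devons trouver l'intégrale de notre équation du jerk j(t) = -243·sin(3·t) 3 fois. L'intégrale du jerk, avec a(0) = 81, donne l'accélération: a(t) = 81·cos(3·t). En intégrant l'accélération et en utilisant la condition initiale v(0) = 0, nous obtenons v(t) = 27·sin(3·t). L'intégrale de la vitesse est la position. En utilisant x(0) = -9, nous obtenons x(t) = -9·cos(3·t). Nous avons la position x(t) = -9·cos(3·t). En substituant t = pi/6: x(pi/6) = 0.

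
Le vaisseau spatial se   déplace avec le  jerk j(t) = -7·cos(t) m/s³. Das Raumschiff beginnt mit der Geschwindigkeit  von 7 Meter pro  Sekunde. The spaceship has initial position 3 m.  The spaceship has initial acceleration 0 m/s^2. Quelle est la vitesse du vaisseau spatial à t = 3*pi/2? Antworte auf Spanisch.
Para resolver esto, necesitamos tomar 2 integrales de nuestra ecuación de la sacudida j(t) = -7·cos(t). Integrando la sacudida y usando la condición inicial a(0) = 0, obtenemos a(t) = -7·sin(t). Tomando ∫a(t)dt y aplicando v(0) = 7, encontramos v(t) = 7·cos(t). Usando v(t) = 7·cos(t) y sustituyendo t = 3*pi/2, encontramos v = 0.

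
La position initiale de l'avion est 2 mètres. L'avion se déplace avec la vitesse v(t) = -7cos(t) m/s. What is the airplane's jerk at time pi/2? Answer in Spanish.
Partiendo de la velocidad v(t) = -7·cos(t), tomamos 2 derivadas. Tomando d/dt de v(t), encontramos a(t) = 7·sin(t). Tomando d/dt de a(t), encontramos j(t) = 7·cos(t). De la ecuación de la sacudida j(t) = 7·cos(t), sustituimos t = pi/2 para obtener j = 0.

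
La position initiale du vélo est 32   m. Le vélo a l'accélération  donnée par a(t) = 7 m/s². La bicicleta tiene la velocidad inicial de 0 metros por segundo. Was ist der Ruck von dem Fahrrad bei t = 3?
Um dies zu lösen, müssen wir 1 Ableitung unserer Gleichung für die Beschleunigung a(t) = 7 nehmen. Mit d/dt von a(t) finden wir j(t) = 0. Wir haben den Ruck j(t) = 0. Durch Einsetzen von t = 3: j(3) = 0.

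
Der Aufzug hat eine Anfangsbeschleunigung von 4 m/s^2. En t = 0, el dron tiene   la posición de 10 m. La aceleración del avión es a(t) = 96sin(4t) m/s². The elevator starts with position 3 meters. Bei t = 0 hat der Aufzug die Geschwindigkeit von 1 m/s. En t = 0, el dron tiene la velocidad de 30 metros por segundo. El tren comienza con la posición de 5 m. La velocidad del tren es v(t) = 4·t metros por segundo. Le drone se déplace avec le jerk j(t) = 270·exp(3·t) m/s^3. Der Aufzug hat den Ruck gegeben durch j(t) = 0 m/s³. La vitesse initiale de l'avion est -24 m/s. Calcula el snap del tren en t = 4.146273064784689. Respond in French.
Pour résoudre ceci, nous devons prendre 3 dérivées de notre équation de la vitesse v(t) = 4·t. En prenant d/dt de v(t), nous trouvons a(t) = 4. La dérivée de l'accélération donne le jerk: j(t) = 0. En prenant d/dt de j(t), nous trouvons s(t) = 0. Nous avons le snap s(t) = 0. En substituant t = 4.146273064784689: s(4.146273064784689) = 0.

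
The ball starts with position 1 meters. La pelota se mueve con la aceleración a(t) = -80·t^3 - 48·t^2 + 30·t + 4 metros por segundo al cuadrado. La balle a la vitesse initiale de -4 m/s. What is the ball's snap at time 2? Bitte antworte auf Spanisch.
Partiendo de la aceleración a(t) = -80·t^3 - 48·t^2 + 30·t + 4, tomamos 2 derivadas. Derivando la aceleración, obtenemos la sacudida: j(t) = -240·t^2 - 96·t + 30. Tomando d/dt de j(t), encontramos s(t) = -480·t - 96. Usando s(t) = -480·t - 96 y sustituyendo t = 2, encontramos s = -1056.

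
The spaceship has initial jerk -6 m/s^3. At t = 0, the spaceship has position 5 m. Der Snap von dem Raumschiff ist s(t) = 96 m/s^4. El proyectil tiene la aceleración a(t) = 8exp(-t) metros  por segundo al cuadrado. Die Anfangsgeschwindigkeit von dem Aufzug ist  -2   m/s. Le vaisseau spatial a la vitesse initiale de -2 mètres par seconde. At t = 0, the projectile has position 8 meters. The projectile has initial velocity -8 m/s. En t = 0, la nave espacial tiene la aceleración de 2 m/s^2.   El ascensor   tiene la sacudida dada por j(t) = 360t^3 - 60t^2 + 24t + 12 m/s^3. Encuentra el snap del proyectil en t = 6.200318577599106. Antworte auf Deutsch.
Um dies zu lösen, müssen wir 2 Ableitungen unserer Gleichung für die Beschleunigung a(t) = 8·exp(-t) nehmen. Mit d/dt von a(t) finden wir j(t) = -8·exp(-t). Die Ableitung von dem Ruck ergibt den Snap: s(t) = 8·exp(-t). Mit s(t) = 8·exp(-t) und Einsetzen von t = 6.200318577599106, finden wir s = 0.0162302736650424.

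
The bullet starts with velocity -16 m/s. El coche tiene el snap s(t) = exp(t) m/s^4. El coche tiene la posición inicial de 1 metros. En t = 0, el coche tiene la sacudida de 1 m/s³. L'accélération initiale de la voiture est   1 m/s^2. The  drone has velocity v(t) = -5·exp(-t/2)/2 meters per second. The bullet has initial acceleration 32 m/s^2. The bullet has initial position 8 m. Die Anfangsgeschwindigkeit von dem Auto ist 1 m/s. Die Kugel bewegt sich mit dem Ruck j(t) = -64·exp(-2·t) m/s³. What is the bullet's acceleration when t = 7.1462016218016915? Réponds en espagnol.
Necesitamos integrar nuestra ecuación de la sacudida j(t) = -64·exp(-2·t) 1 vez. Tomando ∫j(t)dt y aplicando a(0) = 32, encontramos a(t) = 32·exp(-2·t). Tenemos la aceleración a(t) = 32·exp(-2·t). Sustituyendo t = 7.1462016218016915: a(7.1462016218016915) = 0.0000198626923751588.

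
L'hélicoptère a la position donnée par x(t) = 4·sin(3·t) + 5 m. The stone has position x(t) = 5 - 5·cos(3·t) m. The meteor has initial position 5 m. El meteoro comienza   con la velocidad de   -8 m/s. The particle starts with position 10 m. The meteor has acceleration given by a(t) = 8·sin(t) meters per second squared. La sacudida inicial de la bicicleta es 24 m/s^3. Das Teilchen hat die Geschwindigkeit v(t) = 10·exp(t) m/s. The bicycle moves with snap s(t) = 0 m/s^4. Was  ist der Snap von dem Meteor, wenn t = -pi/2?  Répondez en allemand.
Ausgehend von der Beschleunigung a(t) = 8·sin(t), nehmen wir 2 Ableitungen. Durch Ableiten von der Beschleunigung erhalten wir den Ruck: j(t) = 8·cos(t). Mit d/dt von j(t) finden wir s(t) = -8·sin(t). Aus der Gleichung für den Snap s(t) = -8·sin(t), setzen wir t = -pi/2 ein und erhalten s = 8.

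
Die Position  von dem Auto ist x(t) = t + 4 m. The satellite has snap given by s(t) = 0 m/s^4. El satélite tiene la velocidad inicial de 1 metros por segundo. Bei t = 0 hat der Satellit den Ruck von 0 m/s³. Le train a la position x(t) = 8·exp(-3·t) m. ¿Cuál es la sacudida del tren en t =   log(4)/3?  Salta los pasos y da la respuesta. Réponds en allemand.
Der Ruck bei t = log(4)/3 ist j = -54.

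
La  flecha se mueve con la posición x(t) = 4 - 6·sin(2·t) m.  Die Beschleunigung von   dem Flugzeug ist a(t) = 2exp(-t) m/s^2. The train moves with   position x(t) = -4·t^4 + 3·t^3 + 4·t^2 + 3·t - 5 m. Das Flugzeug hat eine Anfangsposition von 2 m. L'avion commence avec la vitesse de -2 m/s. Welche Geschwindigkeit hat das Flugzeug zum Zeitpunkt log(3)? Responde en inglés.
To solve this, we need to take 1 antiderivative of our acceleration equation a(t) = 2·exp(-t). The antiderivative of acceleration is velocity. Using v(0) = -2, we get v(t) = -2·exp(-t). Using v(t) = -2·exp(-t) and substituting t = log(3), we find v = -2/3.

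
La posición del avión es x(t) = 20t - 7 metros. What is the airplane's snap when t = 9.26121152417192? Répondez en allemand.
Wir müssen unsere Gleichung für die Position x(t) = 20·t - 7 4-mal ableiten. Mit d/dt von x(t) finden wir v(t) = 20. Durch Ableiten von der Geschwindigkeit erhalten wir die Beschleunigung: a(t) = 0. Durch Ableiten von der Beschleunigung erhalten wir den Ruck: j(t) = 0. Die Ableitung von dem Ruck ergibt den Snap: s(t) = 0. Mit s(t) = 0 und Einsetzen von t = 9.26121152417192, finden wir s = 0.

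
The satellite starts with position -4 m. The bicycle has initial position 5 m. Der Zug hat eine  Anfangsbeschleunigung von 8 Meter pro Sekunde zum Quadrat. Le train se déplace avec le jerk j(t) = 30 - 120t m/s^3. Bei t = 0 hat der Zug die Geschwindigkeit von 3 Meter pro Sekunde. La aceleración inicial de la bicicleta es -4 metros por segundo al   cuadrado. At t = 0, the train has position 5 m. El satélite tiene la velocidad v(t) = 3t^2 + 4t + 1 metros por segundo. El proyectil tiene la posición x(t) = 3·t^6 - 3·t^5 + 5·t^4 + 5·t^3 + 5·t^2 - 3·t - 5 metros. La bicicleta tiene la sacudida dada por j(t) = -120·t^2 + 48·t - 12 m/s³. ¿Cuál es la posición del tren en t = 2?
Debemos encontrar la integral de nuestra ecuación de la sacudida j(t) = 30 - 120·t 3 veces. Integrando la sacudida y usando la condición inicial a(0) = 8, obtenemos a(t) = -60·t^2 + 30·t + 8. Tomando ∫a(t)dt y aplicando v(0) = 3, encontramos v(t) = -20·t^3 + 15·t^2 + 8·t + 3. La integral de la velocidad, con x(0) = 5, da la posición: x(t) = -5·t^4 + 5·t^3 + 4·t^2 + 3·t + 5. Tenemos la posición x(t) = -5·t^4 + 5·t^3 + 4·t^2 + 3·t + 5. Sustituyendo t = 2: x(2) = -13.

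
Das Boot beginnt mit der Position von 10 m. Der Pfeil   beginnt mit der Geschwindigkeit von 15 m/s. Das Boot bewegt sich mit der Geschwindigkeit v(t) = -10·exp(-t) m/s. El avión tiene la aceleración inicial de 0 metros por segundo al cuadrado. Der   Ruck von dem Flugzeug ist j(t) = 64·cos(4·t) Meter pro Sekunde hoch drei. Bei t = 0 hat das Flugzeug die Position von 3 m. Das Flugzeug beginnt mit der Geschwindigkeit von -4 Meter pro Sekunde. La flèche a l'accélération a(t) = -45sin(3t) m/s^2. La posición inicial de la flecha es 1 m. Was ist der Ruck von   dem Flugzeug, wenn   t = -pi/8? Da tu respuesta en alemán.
Mit j(t) = 64·cos(4·t) und Einsetzen von t = -pi/8, finden wir j = 0.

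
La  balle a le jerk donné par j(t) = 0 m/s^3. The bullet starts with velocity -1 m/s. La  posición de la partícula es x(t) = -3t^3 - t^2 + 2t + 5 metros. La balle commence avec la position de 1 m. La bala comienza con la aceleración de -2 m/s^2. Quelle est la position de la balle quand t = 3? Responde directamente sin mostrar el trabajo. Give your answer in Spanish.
La respuesta es -11.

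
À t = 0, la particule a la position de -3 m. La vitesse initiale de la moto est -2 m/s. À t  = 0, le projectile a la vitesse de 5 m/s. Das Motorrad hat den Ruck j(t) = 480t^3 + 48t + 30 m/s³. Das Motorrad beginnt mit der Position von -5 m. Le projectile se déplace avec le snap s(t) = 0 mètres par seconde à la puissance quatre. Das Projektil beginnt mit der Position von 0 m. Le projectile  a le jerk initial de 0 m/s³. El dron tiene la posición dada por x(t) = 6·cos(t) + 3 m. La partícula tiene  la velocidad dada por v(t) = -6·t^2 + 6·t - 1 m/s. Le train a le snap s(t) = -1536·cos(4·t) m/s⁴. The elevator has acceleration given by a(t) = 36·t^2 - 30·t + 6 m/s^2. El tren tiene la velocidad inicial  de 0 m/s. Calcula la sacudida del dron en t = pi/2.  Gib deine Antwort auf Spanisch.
Partiendo de la posición x(t) = 6·cos(t) + 3, tomamos 3 derivadas. La derivada de la posición da la velocidad: v(t) = -6·sin(t). Derivando la velocidad, obtenemos la aceleración: a(t) = -6·cos(t). La derivada de la aceleración da la sacudida: j(t) = 6·sin(t). Tenemos la sacudida j(t) = 6·sin(t). Sustituyendo t = pi/2: j(pi/2) = 6.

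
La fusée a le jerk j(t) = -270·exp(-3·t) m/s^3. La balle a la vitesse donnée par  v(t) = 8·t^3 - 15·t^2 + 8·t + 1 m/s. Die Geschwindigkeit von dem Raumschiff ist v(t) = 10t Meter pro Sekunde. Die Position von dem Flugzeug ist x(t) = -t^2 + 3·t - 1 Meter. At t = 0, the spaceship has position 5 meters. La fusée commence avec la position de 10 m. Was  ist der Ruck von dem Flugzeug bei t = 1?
Um dies zu lösen, müssen wir 3 Ableitungen unserer Gleichung für die Position x(t) = -t^2 + 3·t - 1 nehmen. Durch Ableiten von der Position erhalten wir die Geschwindigkeit: v(t) = 3 - 2·t. Durch Ableiten von der Geschwindigkeit erhalten wir die Beschleunigung: a(t) = -2. Durch Ableiten von der Beschleunigung erhalten wir den Ruck: j(t) = 0. Wir haben den Ruck j(t) = 0. Durch Einsetzen von t = 1: j(1) = 0.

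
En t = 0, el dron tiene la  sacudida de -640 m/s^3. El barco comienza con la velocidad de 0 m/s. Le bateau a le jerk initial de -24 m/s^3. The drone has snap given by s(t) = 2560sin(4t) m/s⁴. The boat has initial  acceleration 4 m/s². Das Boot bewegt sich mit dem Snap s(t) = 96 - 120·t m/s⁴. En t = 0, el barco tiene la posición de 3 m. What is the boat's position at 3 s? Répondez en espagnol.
Partiendo del snap s(t) = 96 - 120·t, tomamos 4 antiderivadas. La integral del snap, con j(0) = -24, da la sacudida: j(t) = -60·t^2 + 96·t - 24. Tomando ∫j(t)dt y aplicando a(0) = 4, encontramos a(t) = -20·t^3 + 48·t^2 - 24·t + 4. La integral de la aceleración es la velocidad. Usando v(0) = 0, obtenemos v(t) = t·(-5·t^3 + 16·t^2 - 12·t + 4). La antiderivada de la velocidad, con x(0) = 3, da la posición: x(t) = -t^5 + 4·t^4 - 4·t^3 + 2·t^2 + 3. Usando x(t) = -t^5 + 4·t^4 - 4·t^3 + 2·t^2 + 3 y sustituyendo t = 3, encontramos x = -6.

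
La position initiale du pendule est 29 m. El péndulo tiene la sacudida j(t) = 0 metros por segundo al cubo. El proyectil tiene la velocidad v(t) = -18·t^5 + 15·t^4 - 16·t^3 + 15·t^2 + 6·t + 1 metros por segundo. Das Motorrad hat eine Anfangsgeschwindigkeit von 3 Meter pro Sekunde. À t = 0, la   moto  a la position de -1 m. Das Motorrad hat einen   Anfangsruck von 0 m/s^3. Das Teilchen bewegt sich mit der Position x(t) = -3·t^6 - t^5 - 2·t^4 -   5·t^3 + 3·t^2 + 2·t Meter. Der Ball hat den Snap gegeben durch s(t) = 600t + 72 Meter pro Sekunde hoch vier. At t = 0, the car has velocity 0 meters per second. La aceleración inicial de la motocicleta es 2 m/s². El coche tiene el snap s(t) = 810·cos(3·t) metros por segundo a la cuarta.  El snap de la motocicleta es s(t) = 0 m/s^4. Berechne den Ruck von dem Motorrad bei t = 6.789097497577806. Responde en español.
Para resolver esto, necesitamos tomar 1 integral de nuestra ecuación del snap s(t) = 0. La integral del snap es la sacudida. Usando j(0) = 0, obtenemos j(t) = 0. Usando j(t) = 0 y sustituyendo t = 6.789097497577806, encontramos j = 0.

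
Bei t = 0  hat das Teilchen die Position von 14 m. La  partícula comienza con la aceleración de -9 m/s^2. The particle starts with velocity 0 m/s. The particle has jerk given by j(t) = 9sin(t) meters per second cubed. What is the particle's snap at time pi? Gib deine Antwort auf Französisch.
Nous devons dériver notre équation du jerk j(t) = 9·sin(t) 1 fois. En dérivant le jerk, nous obtenons le snap: s(t) = 9·cos(t). Nous avons le snap s(t) = 9·cos(t). En substituant t = pi: s(pi) = -9.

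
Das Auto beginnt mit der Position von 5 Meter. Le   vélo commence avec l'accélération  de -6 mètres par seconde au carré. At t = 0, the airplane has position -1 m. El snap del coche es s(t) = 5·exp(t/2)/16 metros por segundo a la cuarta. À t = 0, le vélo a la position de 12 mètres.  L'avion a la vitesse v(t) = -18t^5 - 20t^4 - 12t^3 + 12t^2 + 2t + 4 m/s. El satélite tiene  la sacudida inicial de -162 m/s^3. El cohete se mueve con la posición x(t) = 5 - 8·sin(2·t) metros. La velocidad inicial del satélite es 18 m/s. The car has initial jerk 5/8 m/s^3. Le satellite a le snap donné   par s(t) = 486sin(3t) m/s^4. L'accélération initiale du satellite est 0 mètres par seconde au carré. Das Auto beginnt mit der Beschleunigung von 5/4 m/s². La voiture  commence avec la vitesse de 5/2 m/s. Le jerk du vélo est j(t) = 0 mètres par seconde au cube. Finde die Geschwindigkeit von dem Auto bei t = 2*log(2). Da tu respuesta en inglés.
Starting from snap s(t) = 5·exp(t/2)/16, we take 3 antiderivatives. Finding the antiderivative of s(t) and using j(0) = 5/8: j(t) = 5·exp(t/2)/8. The antiderivative of jerk is acceleration. Using a(0) = 5/4, we get a(t) = 5·exp(t/2)/4. Finding the antiderivative of a(t) and using v(0) = 5/2: v(t) = 5·exp(t/2)/2. We have velocity v(t) = 5·exp(t/2)/2. Substituting t = 2*log(2): v(2*log(2)) = 5.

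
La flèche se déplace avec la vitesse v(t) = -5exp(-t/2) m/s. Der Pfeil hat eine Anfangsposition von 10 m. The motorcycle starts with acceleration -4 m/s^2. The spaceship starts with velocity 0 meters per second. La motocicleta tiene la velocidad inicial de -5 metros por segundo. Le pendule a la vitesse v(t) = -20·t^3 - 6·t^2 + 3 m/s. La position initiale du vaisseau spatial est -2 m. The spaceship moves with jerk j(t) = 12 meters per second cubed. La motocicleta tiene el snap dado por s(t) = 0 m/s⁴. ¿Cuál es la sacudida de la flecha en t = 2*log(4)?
Para resolver esto, necesitamos tomar 2 derivadas de nuestra ecuación de la velocidad v(t) = -5·exp(-t/2). Derivando la velocidad, obtenemos la aceleración: a(t) = 5·exp(-t/2)/2. La derivada de la aceleración da la sacudida: j(t) = -5·exp(-t/2)/4. Tenemos la sacudida j(t) = -5·exp(-t/2)/4. Sustituyendo t = 2*log(4): j(2*log(4)) = -5/16.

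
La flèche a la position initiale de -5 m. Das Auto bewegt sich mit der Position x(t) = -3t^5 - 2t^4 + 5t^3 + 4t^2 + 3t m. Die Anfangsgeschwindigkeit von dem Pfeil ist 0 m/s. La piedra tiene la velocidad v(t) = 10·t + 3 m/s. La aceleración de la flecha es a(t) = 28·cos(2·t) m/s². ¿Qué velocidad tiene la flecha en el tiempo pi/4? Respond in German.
Wir müssen unsere Gleichung für die Beschleunigung a(t) = 28·cos(2·t) 1-mal integrieren. Durch Integration von der Beschleunigung und Verwendung der Anfangsbedingung v(0) = 0, erhalten wir v(t) = 14·sin(2·t). Wir haben die Geschwindigkeit v(t) = 14·sin(2·t). Durch Einsetzen von t = pi/4: v(pi/4) = 14.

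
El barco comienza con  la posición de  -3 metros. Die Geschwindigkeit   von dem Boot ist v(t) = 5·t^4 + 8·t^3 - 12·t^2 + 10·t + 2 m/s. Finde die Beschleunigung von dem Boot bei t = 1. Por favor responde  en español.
Debemos derivar nuestra ecuación de la velocidad v(t) = 5·t^4 + 8·t^3 - 12·t^2 + 10·t + 2 1 vez. Tomando d/dt de v(t), encontramos a(t) = 20·t^3 + 24·t^2 - 24·t + 10. De la ecuación de la aceleración a(t) = 20·t^3 + 24·t^2 - 24·t + 10, sustituimos t = 1 para obtener a = 30.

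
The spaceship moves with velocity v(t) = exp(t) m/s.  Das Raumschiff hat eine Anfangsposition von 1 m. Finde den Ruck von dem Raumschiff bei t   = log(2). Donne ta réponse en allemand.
Um dies zu lösen, müssen wir 2 Ableitungen unserer Gleichung für die Geschwindigkeit v(t) = exp(t) nehmen. Mit d/dt von v(t) finden wir a(t) = exp(t). Durch Ableiten von der Beschleunigung erhalten wir den Ruck: j(t) = exp(t). Wir haben den Ruck j(t) = exp(t). Durch Einsetzen von t = log(2): j(log(2)) = 2.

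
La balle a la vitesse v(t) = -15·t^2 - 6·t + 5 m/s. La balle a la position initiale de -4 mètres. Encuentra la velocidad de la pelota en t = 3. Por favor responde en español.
Tenemos la velocidad v(t) = -15·t^2 - 6·t + 5. Sustituyendo t = 3: v(3) = -148.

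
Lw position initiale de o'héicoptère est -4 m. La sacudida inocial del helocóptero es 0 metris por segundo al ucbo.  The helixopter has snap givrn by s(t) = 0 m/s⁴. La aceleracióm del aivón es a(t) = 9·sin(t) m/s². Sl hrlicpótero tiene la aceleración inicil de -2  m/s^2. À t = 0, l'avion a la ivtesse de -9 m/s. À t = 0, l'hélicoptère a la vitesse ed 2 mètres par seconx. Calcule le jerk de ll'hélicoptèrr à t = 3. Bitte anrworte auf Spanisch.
Debemos encontrar la antiderivada de nuestra ecuación del snap s(t) = 0 1 vez. Integrando el snap y usando la condición inicial j(0) = 0, obtenemos j(t) = 0. Tenemos la sacudida j(t) = 0. Sustituyendo t = 3: j(3) = 0.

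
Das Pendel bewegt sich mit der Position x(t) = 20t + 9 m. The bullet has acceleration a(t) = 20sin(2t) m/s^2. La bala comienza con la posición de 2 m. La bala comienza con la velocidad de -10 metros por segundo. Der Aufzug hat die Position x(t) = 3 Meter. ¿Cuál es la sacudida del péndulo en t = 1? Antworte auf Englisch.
Starting from position x(t) = 20·t + 9, we take 3 derivatives. The derivative of position gives velocity: v(t) = 20. Taking d/dt of v(t), we find a(t) = 0. Differentiating acceleration, we get jerk: j(t) = 0. Using j(t) = 0 and substituting t = 1, we find j = 0.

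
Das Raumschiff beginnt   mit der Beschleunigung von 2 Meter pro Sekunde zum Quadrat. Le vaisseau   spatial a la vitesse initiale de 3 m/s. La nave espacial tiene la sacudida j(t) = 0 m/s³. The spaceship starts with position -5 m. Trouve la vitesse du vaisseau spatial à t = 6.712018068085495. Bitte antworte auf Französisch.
Pour résoudre ceci, nous devons prendre 2 intégrales de notre équation du jerk j(t) = 0. L'intégrale du jerk, avec a(0) = 2, donne l'accélération: a(t) = 2. En prenant ∫a(t)dt et en appliquant v(0) = 3, nous trouvons v(t) = 2·t + 3. Nous avons la vitesse v(t) = 2·t + 3. En substituant t = 6.712018068085495: v(6.712018068085495) = 16.4240361361710.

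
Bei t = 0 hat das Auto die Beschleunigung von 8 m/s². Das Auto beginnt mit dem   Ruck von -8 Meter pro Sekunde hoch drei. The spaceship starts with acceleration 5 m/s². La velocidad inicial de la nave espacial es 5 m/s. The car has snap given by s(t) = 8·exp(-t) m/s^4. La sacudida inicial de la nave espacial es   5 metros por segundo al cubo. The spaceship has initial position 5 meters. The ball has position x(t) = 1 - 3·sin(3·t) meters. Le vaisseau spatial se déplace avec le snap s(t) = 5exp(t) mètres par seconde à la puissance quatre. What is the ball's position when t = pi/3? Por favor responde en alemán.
Aus der Gleichung für die Position x(t) = 1 - 3·sin(3·t), setzen wir t = pi/3 ein und erhalten x = 1.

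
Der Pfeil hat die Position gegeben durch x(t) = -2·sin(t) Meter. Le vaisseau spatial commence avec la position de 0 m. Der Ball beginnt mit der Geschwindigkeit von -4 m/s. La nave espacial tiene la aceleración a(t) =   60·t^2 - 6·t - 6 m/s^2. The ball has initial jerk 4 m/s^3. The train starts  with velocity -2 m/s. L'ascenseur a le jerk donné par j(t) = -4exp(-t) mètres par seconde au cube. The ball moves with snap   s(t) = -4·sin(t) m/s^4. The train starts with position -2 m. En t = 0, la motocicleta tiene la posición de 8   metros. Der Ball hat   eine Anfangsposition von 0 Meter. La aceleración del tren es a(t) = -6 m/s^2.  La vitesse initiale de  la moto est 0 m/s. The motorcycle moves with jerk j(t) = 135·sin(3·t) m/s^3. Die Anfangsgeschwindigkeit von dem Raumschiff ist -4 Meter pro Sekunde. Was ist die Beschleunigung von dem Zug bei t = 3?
Wir haben die Beschleunigung a(t) = -6. Durch Einsetzen von t = 3: a(3) = -6.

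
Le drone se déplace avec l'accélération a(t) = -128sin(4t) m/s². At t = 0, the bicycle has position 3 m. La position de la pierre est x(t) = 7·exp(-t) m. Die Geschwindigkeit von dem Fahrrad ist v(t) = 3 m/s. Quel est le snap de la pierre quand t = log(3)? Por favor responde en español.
Debemos derivar nuestra ecuación de la posición x(t) = 7·exp(-t) 4 veces. La derivada de la posición da la velocidad: v(t) = -7·exp(-t). La derivada de la velocidad da la aceleración: a(t) = 7·exp(-t). Derivando la aceleración, obtenemos la sacudida: j(t) = -7·exp(-t). Tomando d/dt de j(t), encontramos s(t) = 7·exp(-t). Usando s(t) = 7·exp(-t) y sustituyendo t = log(3), encontramos s = 7/3.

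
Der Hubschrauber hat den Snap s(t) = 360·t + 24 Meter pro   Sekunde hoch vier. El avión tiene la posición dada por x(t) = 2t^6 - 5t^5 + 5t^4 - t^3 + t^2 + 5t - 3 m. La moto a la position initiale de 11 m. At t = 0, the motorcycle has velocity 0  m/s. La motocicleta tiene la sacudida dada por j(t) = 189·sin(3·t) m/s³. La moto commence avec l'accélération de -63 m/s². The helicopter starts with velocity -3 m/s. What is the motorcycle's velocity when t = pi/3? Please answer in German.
Um dies zu lösen, müssen wir 2 Stammfunktionen unserer Gleichung für den Ruck j(t) = 189·sin(3·t) finden. Das Integral von dem Ruck ist die Beschleunigung. Mit a(0) = -63 erhalten wir a(t) = -63·cos(3·t). Mit ∫a(t)dt und Anwendung von v(0) = 0, finden wir v(t) = -21·sin(3·t). Aus der Gleichung für die Geschwindigkeit v(t) = -21·sin(3·t), setzen wir t = pi/3 ein und erhalten v = 0.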